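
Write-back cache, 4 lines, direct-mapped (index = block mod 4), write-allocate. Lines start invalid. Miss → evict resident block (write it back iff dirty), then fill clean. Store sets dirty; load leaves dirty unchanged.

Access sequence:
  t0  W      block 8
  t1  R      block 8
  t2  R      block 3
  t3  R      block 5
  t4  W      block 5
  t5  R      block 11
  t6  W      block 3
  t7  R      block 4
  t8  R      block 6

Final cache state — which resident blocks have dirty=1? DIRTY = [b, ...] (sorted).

DIRTY = [3, 5]

0: W B8 → L0 miss [D]
1: R B8 → L0 hit [D]
2: R B3 → L3 miss [-]
3: R B5 → L1 miss [-]
4: W B5 → L1 hit [D]
5: R B11 → L3 miss [-]
6: W B3 → L3 miss [D]
7: R B4 → L0 miss wb→B8 [-]
8: R B6 → L2 miss [-]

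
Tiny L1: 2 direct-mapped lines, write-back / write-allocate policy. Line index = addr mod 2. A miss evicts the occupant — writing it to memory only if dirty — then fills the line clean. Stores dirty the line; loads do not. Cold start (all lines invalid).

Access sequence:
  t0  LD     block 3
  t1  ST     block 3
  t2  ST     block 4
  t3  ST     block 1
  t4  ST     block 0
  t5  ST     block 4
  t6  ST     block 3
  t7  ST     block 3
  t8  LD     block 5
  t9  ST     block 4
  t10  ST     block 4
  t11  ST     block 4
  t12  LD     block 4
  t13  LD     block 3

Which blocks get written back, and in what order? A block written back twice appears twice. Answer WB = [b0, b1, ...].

0: R B3 -> L1 miss  d=-]
1: W B3 -> L1 hit  d=D]
2: W B4 -> L0 miss  d=D]
3: W B1 -> L1 miss wb->B3  d=D]
4: W B0 -> L0 miss wb->B4  d=D]
5: W B4 -> L0 miss wb->B0  d=D]
6: W B3 -> L1 miss wb->B1  d=D]
7: W B3 -> L1 hit  d=D]
8: R B5 -> L1 miss wb->B3  d=-]
9: W B4 -> L0 hit  d=D]
10: W B4 -> L0 hit  d=D]
11: W B4 -> L0 hit  d=D]
12: R B4 -> L0 hit  d=D]
13: R B3 -> L1 miss  d=-]

WB = [3, 4, 0, 1, 3]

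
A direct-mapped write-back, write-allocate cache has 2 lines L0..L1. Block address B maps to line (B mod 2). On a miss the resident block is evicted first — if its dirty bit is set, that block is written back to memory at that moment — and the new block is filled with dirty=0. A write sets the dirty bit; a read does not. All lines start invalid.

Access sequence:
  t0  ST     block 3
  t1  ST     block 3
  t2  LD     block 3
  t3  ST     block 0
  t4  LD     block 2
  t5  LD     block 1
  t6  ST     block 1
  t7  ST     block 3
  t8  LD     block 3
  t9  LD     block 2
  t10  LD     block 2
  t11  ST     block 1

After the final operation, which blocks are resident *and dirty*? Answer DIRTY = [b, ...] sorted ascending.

DIRTY = [1]

0: W B3 → L1 miss [D]
1: W B3 → L1 hit [D]
2: R B3 → L1 hit [D]
3: W B0 → L0 miss [D]
4: R B2 → L0 miss wb→B0 [-]
5: R B1 → L1 miss wb→B3 [-]
6: W B1 → L1 hit [D]
7: W B3 → L1 miss wb→B1 [D]
8: R B3 → L1 hit [D]
9: R B2 → L0 hit [-]
10: R B2 → L0 hit [-]
11: W B1 → L1 miss wb→B3 [D]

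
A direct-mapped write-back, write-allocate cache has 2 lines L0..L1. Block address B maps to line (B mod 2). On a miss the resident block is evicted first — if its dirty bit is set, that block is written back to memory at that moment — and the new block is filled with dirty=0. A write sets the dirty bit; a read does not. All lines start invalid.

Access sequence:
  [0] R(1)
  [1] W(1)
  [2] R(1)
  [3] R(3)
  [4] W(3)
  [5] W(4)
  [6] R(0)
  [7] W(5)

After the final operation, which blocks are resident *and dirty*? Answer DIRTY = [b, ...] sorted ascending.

DIRTY = [5]

  0 | R B1 → L1 miss [-]
  1 | W B1 → L1 hit [D]
  2 | R B1 → L1 hit [D]
  3 | R B3 → L1 miss wb→B1 [-]
  4 | W B3 → L1 hit [D]
  5 | W B4 → L0 miss [D]
  6 | R B0 → L0 miss wb→B4 [-]
  7 | W B5 → L1 miss wb→B3 [D]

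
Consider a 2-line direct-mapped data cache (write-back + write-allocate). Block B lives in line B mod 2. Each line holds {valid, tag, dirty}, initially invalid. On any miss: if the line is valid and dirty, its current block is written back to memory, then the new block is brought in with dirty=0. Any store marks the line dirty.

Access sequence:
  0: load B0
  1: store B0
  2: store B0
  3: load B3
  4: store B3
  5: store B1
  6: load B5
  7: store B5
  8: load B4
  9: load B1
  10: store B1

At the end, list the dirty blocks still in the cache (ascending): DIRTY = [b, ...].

0: R B0 -> L0 miss  d=-]
1: W B0 -> L0 hit  d=D]
2: W B0 -> L0 hit  d=D]
3: R B3 -> L1 miss  d=-]
4: W B3 -> L1 hit  d=D]
5: W B1 -> L1 miss wb->B3  d=D]
6: R B5 -> L1 miss wb->B1  d=-]
7: W B5 -> L1 hit  d=D]
8: R B4 -> L0 miss wb->B0  d=-]
9: R B1 -> L1 miss wb->B5  d=-]
10: W B1 -> L1 hit  d=D]

DIRTY = [1]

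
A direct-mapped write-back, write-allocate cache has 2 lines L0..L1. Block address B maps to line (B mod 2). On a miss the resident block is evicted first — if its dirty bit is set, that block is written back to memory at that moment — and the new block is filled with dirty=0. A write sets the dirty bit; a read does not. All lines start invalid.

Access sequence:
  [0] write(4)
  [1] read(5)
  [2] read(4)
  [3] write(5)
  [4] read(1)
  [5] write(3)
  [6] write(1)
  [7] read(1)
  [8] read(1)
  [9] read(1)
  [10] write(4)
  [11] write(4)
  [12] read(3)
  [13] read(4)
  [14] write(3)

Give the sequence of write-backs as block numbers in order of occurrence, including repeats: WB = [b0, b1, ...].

0: W B4 -> L0 miss  d=D]
1: R B5 -> L1 miss  d=-]
2: R B4 -> L0 hit  d=D]
3: W B5 -> L1 hit  d=D]
4: R B1 -> L1 miss wb->B5  d=-]
5: W B3 -> L1 miss  d=D]
6: W B1 -> L1 miss wb->B3  d=D]
7: R B1 -> L1 hit  d=D]
8: R B1 -> L1 hit  d=D]
9: R B1 -> L1 hit  d=D]
10: W B4 -> L0 hit  d=D]
11: W B4 -> L0 hit  d=D]
12: R B3 -> L1 miss wb->B1  d=-]
13: R B4 -> L0 hit  d=D]
14: W B3 -> L1 hit  d=D]

WB = [5, 3, 1]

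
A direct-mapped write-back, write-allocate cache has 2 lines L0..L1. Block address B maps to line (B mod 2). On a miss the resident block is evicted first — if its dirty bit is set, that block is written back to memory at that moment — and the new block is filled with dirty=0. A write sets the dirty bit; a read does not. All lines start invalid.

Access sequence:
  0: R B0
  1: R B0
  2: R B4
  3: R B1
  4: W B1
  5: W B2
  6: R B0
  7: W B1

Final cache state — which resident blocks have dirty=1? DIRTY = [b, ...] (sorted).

0: R B0 → L0 miss [-]
1: R B0 → L0 hit [-]
2: R B4 → L0 miss [-]
3: R B1 → L1 miss [-]
4: W B1 → L1 hit [D]
5: W B2 → L0 miss [D]
6: R B0 → L0 miss wb→B2 [-]
7: W B1 → L1 hit [D]

DIRTY = [1]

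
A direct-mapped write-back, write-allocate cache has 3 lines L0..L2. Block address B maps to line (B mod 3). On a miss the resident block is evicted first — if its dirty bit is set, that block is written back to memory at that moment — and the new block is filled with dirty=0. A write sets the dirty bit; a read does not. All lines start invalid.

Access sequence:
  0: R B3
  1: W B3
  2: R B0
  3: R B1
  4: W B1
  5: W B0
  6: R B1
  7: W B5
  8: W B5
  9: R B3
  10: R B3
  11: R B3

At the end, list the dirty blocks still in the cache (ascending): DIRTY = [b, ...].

DIRTY = [1, 5]

0: R B3 -> L0 miss  d=-]
1: W B3 -> L0 hit  d=D]
2: R B0 -> L0 miss wb->B3  d=-]
3: R B1 -> L1 miss  d=-]
4: W B1 -> L1 hit  d=D]
5: W B0 -> L0 hit  d=D]
6: R B1 -> L1 hit  d=D]
7: W B5 -> L2 miss  d=D]
8: W B5 -> L2 hit  d=D]
9: R B3 -> L0 miss wb->B0  d=-]
10: R B3 -> L0 hit  d=-]
11: R B3 -> L0 hit  d=-]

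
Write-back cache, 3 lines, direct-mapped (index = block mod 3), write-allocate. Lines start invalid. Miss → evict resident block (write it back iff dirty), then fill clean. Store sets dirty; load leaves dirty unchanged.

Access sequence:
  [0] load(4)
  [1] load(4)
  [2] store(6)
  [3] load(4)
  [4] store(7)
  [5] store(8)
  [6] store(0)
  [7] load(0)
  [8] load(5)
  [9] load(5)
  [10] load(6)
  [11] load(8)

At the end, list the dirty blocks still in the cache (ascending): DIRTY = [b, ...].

DIRTY = [7]

0: R B4 -> L1 miss  d=-]
1: R B4 -> L1 hit  d=-]
2: W B6 -> L0 miss  d=D]
3: R B4 -> L1 hit  d=-]
4: W B7 -> L1 miss  d=D]
5: W B8 -> L2 miss  d=D]
6: W B0 -> L0 miss wb->B6  d=D]
7: R B0 -> L0 hit  d=D]
8: R B5 -> L2 miss wb->B8  d=-]
9: R B5 -> L2 hit  d=-]
10: R B6 -> L0 miss wb->B0  d=-]
11: R B8 -> L2 miss  d=-]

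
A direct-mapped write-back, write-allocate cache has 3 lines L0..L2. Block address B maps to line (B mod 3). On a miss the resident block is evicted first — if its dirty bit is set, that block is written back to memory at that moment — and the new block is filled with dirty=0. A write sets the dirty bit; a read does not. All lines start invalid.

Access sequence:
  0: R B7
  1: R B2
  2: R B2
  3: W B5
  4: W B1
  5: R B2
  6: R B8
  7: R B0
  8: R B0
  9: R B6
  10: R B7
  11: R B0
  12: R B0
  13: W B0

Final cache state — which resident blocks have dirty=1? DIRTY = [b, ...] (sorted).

DIRTY = [0]

  0 | R B7 → L1 miss [-]
  1 | R B2 → L2 miss [-]
  2 | R B2 → L2 hit [-]
  3 | W B5 → L2 miss [D]
  4 | W B1 → L1 miss [D]
  5 | R B2 → L2 miss wb→B5 [-]
  6 | R B8 → L2 miss [-]
  7 | R B0 → L0 miss [-]
  8 | R B0 → L0 hit [-]
  9 | R B6 → L0 miss [-]
  10 | R B7 → L1 miss wb→B1 [-]
  11 | R B0 → L0 miss [-]
  12 | R B0 → L0 hit [-]
  13 | W B0 → L0 hit [D]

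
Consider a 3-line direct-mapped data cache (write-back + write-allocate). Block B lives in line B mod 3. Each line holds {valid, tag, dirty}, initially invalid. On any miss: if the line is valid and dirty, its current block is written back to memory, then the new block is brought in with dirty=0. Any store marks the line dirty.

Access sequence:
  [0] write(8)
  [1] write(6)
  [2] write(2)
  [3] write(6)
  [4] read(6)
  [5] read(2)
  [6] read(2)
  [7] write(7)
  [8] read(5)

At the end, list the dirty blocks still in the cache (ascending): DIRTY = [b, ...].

DIRTY = [6, 7]

0: W B8 → L2 miss [D]
1: W B6 → L0 miss [D]
2: W B2 → L2 miss wb→B8 [D]
3: W B6 → L0 hit [D]
4: R B6 → L0 hit [D]
5: R B2 → L2 hit [D]
6: R B2 → L2 hit [D]
7: W B7 → L1 miss [D]
8: R B5 → L2 miss wb→B2 [-]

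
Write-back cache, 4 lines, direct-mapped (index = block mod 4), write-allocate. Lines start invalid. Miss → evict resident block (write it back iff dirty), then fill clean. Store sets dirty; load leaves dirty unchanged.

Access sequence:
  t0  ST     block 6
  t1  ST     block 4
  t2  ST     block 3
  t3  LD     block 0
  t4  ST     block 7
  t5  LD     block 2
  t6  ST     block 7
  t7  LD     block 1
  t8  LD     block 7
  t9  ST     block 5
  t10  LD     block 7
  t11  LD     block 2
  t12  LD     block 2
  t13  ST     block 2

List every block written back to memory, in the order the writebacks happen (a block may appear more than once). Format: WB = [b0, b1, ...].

0: W B6 -> L2 miss  d=D]
1: W B4 -> L0 miss  d=D]
2: W B3 -> L3 miss  d=D]
3: R B0 -> L0 miss wb->B4  d=-]
4: W B7 -> L3 miss wb->B3  d=D]
5: R B2 -> L2 miss wb->B6  d=-]
6: W B7 -> L3 hit  d=D]
7: R B1 -> L1 miss  d=-]
8: R B7 -> L3 hit  d=D]
9: W B5 -> L1 miss  d=D]
10: R B7 -> L3 hit  d=D]
11: R B2 -> L2 hit  d=-]
12: R B2 -> L2 hit  d=-]
13: W B2 -> L2 hit  d=D]

WB = [4, 3, 6]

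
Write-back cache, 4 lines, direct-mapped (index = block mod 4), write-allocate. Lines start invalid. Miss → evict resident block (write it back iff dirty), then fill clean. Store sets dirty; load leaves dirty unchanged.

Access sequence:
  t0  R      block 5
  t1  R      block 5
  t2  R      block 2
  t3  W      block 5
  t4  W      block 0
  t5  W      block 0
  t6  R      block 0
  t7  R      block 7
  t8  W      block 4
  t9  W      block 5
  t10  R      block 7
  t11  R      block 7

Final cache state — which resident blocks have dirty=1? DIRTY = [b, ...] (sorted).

  0 | R B5 → L1 miss [-]
  1 | R B5 → L1 hit [-]
  2 | R B2 → L2 miss [-]
  3 | W B5 → L1 hit [D]
  4 | W B0 → L0 miss [D]
  5 | W B0 → L0 hit [D]
  6 | R B0 → L0 hit [D]
  7 | R B7 → L3 miss [-]
  8 | W B4 → L0 miss wb→B0 [D]
  9 | W B5 → L1 hit [D]
  10 | R B7 → L3 hit [-]
  11 | R B7 → L3 hit [-]

DIRTY = [4, 5]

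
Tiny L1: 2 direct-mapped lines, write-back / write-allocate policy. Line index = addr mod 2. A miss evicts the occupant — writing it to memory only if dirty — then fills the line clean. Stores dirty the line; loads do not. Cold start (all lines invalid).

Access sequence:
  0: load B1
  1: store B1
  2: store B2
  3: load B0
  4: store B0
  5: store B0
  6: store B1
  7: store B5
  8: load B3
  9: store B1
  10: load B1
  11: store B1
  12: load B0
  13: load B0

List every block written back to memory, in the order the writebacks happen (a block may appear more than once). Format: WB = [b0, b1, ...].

  0 | R B1 → L1 miss [-]
  1 | W B1 → L1 hit [D]
  2 | W B2 → L0 miss [D]
  3 | R B0 → L0 miss wb→B2 [-]
  4 | W B0 → L0 hit [D]
  5 | W B0 → L0 hit [D]
  6 | W B1 → L1 hit [D]
  7 | W B5 → L1 miss wb→B1 [D]
  8 | R B3 → L1 miss wb→B5 [-]
  9 | W B1 → L1 miss [D]
  10 | R B1 → L1 hit [D]
  11 | W B1 → L1 hit [D]
  12 | R B0 → L0 hit [D]
  13 | R B0 → L0 hit [D]

WB = [2, 1, 5]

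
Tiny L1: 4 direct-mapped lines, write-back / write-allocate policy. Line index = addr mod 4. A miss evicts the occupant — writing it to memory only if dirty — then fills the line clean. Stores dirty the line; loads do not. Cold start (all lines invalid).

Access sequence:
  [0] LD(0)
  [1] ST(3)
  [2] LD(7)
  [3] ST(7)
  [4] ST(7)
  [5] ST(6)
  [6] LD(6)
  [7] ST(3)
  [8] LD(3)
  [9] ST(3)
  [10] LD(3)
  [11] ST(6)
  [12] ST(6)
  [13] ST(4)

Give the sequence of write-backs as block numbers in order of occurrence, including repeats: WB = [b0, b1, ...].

  0 | R B0 → L0 miss [-]
  1 | W B3 → L3 miss [D]
  2 | R B7 → L3 miss wb→B3 [-]
  3 | W B7 → L3 hit [D]
  4 | W B7 → L3 hit [D]
  5 | W B6 → L2 miss [D]
  6 | R B6 → L2 hit [D]
  7 | W B3 → L3 miss wb→B7 [D]
  8 | R B3 → L3 hit [D]
  9 | W B3 → L3 hit [D]
  10 | R B3 → L3 hit [D]
  11 | W B6 → L2 hit [D]
  12 | W B6 → L2 hit [D]
  13 | W B4 → L0 miss [D]

WB = [3, 7]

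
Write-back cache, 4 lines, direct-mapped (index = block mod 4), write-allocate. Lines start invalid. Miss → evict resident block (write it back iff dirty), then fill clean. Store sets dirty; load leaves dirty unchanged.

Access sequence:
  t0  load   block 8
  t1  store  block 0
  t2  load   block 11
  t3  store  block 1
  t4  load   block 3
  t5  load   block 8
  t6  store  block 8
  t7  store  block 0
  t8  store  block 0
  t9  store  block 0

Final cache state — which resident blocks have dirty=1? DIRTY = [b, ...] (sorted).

0: R B8 -> L0 miss  d=-]
1: W B0 -> L0 miss  d=D]
2: R B11 -> L3 miss  d=-]
3: W B1 -> L1 miss  d=D]
4: R B3 -> L3 miss  d=-]
5: R B8 -> L0 miss wb->B0  d=-]
6: W B8 -> L0 hit  d=D]
7: W B0 -> L0 miss wb->B8  d=D]
8: W B0 -> L0 hit  d=D]
9: W B0 -> L0 hit  d=D]

DIRTY = [0, 1]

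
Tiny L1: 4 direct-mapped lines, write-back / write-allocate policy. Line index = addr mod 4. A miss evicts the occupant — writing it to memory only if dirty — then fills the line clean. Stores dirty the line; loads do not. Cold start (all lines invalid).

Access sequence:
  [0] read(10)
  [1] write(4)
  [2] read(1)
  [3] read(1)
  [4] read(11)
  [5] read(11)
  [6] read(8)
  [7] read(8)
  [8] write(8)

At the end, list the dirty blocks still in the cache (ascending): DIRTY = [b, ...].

DIRTY = [8]

0: R B10 → L2 miss [-]
1: W B4 → L0 miss [D]
2: R B1 → L1 miss [-]
3: R B1 → L1 hit [-]
4: R B11 → L3 miss [-]
5: R B11 → L3 hit [-]
6: R B8 → L0 miss wb→B4 [-]
7: R B8 → L0 hit [-]
8: W B8 → L0 hit [D]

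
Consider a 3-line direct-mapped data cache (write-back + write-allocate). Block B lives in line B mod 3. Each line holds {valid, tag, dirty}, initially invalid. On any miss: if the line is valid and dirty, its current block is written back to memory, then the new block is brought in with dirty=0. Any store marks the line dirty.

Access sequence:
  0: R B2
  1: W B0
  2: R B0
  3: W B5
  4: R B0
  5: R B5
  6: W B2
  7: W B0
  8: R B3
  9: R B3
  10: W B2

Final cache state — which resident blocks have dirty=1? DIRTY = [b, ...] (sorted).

DIRTY = [2]

  0 | R B2 → L2 miss [-]
  1 | W B0 → L0 miss [D]
  2 | R B0 → L0 hit [D]
  3 | W B5 → L2 miss [D]
  4 | R B0 → L0 hit [D]
  5 | R B5 → L2 hit [D]
  6 | W B2 → L2 miss wb→B5 [D]
  7 | W B0 → L0 hit [D]
  8 | R B3 → L0 miss wb→B0 [-]
  9 | R B3 → L0 hit [-]
  10 | W B2 → L2 hit [D]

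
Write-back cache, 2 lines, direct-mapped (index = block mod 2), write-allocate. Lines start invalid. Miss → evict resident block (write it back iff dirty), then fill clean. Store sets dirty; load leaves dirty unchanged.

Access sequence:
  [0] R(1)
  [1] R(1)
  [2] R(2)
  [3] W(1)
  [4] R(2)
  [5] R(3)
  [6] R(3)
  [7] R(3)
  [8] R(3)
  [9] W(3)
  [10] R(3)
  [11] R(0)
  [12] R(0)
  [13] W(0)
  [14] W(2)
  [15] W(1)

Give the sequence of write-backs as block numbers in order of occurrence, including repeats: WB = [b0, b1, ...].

WB = [1, 0, 3]

  0 | R B1 → L1 miss [-]
  1 | R B1 → L1 hit [-]
  2 | R B2 → L0 miss [-]
  3 | W B1 → L1 hit [D]
  4 | R B2 → L0 hit [-]
  5 | R B3 → L1 miss wb→B1 [-]
  6 | R B3 → L1 hit [-]
  7 | R B3 → L1 hit [-]
  8 | R B3 → L1 hit [-]
  9 | W B3 → L1 hit [D]
  10 | R B3 → L1 hit [D]
  11 | R B0 → L0 miss [-]
  12 | R B0 → L0 hit [-]
  13 | W B0 → L0 hit [D]
  14 | W B2 → L0 miss wb→B0 [D]
  15 | W B1 → L1 miss wb→B3 [D]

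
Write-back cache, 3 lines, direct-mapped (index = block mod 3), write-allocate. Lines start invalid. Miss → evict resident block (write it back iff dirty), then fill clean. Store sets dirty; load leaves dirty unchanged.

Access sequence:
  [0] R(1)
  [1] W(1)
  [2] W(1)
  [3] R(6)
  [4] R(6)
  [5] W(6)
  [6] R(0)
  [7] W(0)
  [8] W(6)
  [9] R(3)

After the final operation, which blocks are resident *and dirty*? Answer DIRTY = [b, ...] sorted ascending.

0: R B1 → L1 miss [-]
1: W B1 → L1 hit [D]
2: W B1 → L1 hit [D]
3: R B6 → L0 miss [-]
4: R B6 → L0 hit [-]
5: W B6 → L0 hit [D]
6: R B0 → L0 miss wb→B6 [-]
7: W B0 → L0 hit [D]
8: W B6 → L0 miss wb→B0 [D]
9: R B3 → L0 miss wb→B6 [-]

DIRTY = [1]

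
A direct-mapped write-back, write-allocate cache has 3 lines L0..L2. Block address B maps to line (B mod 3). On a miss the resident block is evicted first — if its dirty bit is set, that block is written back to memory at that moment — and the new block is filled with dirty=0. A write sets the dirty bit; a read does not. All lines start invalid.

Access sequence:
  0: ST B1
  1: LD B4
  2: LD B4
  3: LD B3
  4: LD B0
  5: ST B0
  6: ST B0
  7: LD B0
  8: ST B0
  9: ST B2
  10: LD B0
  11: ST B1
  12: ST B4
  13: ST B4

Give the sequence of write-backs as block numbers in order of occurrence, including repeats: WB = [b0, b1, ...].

WB = [1, 1]

0: W B1 -> L1 miss  d=D]
1: R B4 -> L1 miss wb->B1  d=-]
2: R B4 -> L1 hit  d=-]
3: R B3 -> L0 miss  d=-]
4: R B0 -> L0 miss  d=-]
5: W B0 -> L0 hit  d=D]
6: W B0 -> L0 hit  d=D]
7: R B0 -> L0 hit  d=D]
8: W B0 -> L0 hit  d=D]
9: W B2 -> L2 miss  d=D]
10: R B0 -> L0 hit  d=D]
11: W B1 -> L1 miss  d=D]
12: W B4 -> L1 miss wb->B1  d=D]
13: W B4 -> L1 hit  d=D]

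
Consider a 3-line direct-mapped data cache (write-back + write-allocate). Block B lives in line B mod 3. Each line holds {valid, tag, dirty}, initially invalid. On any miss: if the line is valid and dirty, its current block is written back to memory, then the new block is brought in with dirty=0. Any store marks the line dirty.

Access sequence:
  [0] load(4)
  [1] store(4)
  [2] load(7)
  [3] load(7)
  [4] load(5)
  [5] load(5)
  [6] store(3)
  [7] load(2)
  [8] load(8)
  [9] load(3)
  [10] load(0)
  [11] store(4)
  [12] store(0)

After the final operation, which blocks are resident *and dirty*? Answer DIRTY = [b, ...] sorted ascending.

  0 | R B4 → L1 miss [-]
  1 | W B4 → L1 hit [D]
  2 | R B7 → L1 miss wb→B4 [-]
  3 | R B7 → L1 hit [-]
  4 | R B5 → L2 miss [-]
  5 | R B5 → L2 hit [-]
  6 | W B3 → L0 miss [D]
  7 | R B2 → L2 miss [-]
  8 | R B8 → L2 miss [-]
  9 | R B3 → L0 hit [D]
  10 | R B0 → L0 miss wb→B3 [-]
  11 | W B4 → L1 miss [D]
  12 | W B0 → L0 hit [D]

DIRTY = [0, 4]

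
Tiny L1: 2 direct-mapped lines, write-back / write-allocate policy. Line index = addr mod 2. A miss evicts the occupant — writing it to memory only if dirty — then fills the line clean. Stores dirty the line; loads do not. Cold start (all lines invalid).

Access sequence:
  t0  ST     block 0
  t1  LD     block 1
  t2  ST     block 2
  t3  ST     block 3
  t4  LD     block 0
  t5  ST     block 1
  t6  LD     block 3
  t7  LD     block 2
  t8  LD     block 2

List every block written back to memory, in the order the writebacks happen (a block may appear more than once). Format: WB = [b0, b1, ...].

0: W B0 -> L0 miss  d=D]
1: R B1 -> L1 miss  d=-]
2: W B2 -> L0 miss wb->B0  d=D]
3: W B3 -> L1 miss  d=D]
4: R B0 -> L0 miss wb->B2  d=-]
5: W B1 -> L1 miss wb->B3  d=D]
6: R B3 -> L1 miss wb->B1  d=-]
7: R B2 -> L0 miss  d=-]
8: R B2 -> L0 hit  d=-]

WB = [0, 2, 3, 1]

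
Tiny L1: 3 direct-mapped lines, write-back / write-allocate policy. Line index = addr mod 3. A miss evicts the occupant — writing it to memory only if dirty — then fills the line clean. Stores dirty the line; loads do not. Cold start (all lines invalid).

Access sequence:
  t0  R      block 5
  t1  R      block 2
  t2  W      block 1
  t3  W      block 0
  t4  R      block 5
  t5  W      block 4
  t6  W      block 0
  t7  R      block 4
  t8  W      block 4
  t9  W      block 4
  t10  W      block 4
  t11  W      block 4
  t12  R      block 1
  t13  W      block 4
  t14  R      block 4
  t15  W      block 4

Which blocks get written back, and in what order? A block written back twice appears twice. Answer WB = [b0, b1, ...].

WB = [1, 4]

0: R B5 -> L2 miss  d=-]
1: R B2 -> L2 miss  d=-]
2: W B1 -> L1 miss  d=D]
3: W B0 -> L0 miss  d=D]
4: R B5 -> L2 miss  d=-]
5: W B4 -> L1 miss wb->B1  d=D]
6: W B0 -> L0 hit  d=D]
7: R B4 -> L1 hit  d=D]
8: W B4 -> L1 hit  d=D]
9: W B4 -> L1 hit  d=D]
10: W B4 -> L1 hit  d=D]
11: W B4 -> L1 hit  d=D]
12: R B1 -> L1 miss wb->B4  d=-]
13: W B4 -> L1 miss  d=D]
14: R B4 -> L1 hit  d=D]
15: W B4 -> L1 hit  d=D]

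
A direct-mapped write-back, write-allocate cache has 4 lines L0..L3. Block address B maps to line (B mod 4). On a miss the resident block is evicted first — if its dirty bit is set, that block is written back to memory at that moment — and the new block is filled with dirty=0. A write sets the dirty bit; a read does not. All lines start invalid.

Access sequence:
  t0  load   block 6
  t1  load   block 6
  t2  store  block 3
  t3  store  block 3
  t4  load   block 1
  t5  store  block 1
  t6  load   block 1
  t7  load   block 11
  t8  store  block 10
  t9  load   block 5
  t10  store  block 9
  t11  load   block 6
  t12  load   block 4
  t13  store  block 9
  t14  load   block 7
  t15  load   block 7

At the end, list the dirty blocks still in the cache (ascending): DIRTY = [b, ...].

DIRTY = [9]

0: R B6 -> L2 miss  d=-]
1: R B6 -> L2 hit  d=-]
2: W B3 -> L3 miss  d=D]
3: W B3 -> L3 hit  d=D]
4: R B1 -> L1 miss  d=-]
5: W B1 -> L1 hit  d=D]
6: R B1 -> L1 hit  d=D]
7: R B11 -> L3 miss wb->B3  d=-]
8: W B10 -> L2 miss  d=D]
9: R B5 -> L1 miss wb->B1  d=-]
10: W B9 -> L1 miss  d=D]
11: R B6 -> L2 miss wb->B10  d=-]
12: R B4 -> L0 miss  d=-]
13: W B9 -> L1 hit  d=D]
14: R B7 -> L3 miss  d=-]
15: R B7 -> L3 hit  d=-]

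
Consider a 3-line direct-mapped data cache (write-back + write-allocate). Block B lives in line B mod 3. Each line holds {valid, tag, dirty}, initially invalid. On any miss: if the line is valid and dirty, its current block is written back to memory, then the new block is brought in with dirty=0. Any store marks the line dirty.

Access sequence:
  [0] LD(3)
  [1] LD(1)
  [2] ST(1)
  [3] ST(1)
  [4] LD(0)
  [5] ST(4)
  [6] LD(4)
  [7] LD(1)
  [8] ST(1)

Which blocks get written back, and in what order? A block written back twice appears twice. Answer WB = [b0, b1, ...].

WB = [1, 4]

0: R B3 → L0 miss [-]
1: R B1 → L1 miss [-]
2: W B1 → L1 hit [D]
3: W B1 → L1 hit [D]
4: R B0 → L0 miss [-]
5: W B4 → L1 miss wb→B1 [D]
6: R B4 → L1 hit [D]
7: R B1 → L1 miss wb→B4 [-]
8: W B1 → L1 hit [D]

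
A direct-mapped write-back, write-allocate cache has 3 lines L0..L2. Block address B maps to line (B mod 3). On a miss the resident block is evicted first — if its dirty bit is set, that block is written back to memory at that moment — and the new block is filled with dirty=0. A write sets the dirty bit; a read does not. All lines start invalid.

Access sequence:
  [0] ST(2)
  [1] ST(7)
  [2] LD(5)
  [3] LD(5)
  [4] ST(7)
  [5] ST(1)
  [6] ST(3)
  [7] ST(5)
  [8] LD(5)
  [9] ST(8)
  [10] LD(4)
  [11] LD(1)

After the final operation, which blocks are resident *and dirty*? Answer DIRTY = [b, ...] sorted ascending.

DIRTY = [3, 8]

0: W B2 → L2 miss [D]
1: W B7 → L1 miss [D]
2: R B5 → L2 miss wb→B2 [-]
3: R B5 → L2 hit [-]
4: W B7 → L1 hit [D]
5: W B1 → L1 miss wb→B7 [D]
6: W B3 → L0 miss [D]
7: W B5 → L2 hit [D]
8: R B5 → L2 hit [D]
9: W B8 → L2 miss wb→B5 [D]
10: R B4 → L1 miss wb→B1 [-]
11: R B1 → L1 miss [-]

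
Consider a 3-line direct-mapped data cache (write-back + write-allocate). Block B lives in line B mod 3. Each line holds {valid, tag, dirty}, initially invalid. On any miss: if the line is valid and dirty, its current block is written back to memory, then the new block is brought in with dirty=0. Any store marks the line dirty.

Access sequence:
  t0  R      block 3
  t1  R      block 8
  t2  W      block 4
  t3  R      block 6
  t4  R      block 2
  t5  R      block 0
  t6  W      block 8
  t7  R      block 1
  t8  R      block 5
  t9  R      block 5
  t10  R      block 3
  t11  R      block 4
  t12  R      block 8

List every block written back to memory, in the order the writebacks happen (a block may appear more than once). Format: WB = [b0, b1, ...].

0: R B3 → L0 miss [-]
1: R B8 → L2 miss [-]
2: W B4 → L1 miss [D]
3: R B6 → L0 miss [-]
4: R B2 → L2 miss [-]
5: R B0 → L0 miss [-]
6: W B8 → L2 miss [D]
7: R B1 → L1 miss wb→B4 [-]
8: R B5 → L2 miss wb→B8 [-]
9: R B5 → L2 hit [-]
10: R B3 → L0 miss [-]
11: R B4 → L1 miss [-]
12: R B8 → L2 miss [-]

WB = [4, 8]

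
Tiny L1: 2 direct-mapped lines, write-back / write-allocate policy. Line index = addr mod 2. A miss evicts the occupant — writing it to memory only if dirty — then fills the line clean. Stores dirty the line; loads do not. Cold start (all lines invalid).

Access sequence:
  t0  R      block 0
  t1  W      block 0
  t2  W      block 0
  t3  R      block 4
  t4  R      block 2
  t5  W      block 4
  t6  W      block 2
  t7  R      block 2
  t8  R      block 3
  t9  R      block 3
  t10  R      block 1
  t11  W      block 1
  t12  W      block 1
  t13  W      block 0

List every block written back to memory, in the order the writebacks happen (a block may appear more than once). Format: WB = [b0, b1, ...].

0: R B0 → L0 miss [-]
1: W B0 → L0 hit [D]
2: W B0 → L0 hit [D]
3: R B4 → L0 miss wb→B0 [-]
4: R B2 → L0 miss [-]
5: W B4 → L0 miss [D]
6: W B2 → L0 miss wb→B4 [D]
7: R B2 → L0 hit [D]
8: R B3 → L1 miss [-]
9: R B3 → L1 hit [-]
10: R B1 → L1 miss [-]
11: W B1 → L1 hit [D]
12: W B1 → L1 hit [D]
13: W B0 → L0 miss wb→B2 [D]

WB = [0, 4, 2]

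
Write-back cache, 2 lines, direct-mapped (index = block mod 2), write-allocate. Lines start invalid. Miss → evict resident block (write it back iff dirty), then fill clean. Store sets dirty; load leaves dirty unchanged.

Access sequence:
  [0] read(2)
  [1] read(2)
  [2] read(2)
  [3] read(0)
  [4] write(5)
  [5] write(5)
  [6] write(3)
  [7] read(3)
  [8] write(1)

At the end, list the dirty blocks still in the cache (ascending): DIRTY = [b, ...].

0: R B2 -> L0 miss  d=-]
1: R B2 -> L0 hit  d=-]
2: R B2 -> L0 hit  d=-]
3: R B0 -> L0 miss  d=-]
4: W B5 -> L1 miss  d=D]
5: W B5 -> L1 hit  d=D]
6: W B3 -> L1 miss wb->B5  d=D]
7: R B3 -> L1 hit  d=D]
8: W B1 -> L1 miss wb->B3  d=D]

DIRTY = [1]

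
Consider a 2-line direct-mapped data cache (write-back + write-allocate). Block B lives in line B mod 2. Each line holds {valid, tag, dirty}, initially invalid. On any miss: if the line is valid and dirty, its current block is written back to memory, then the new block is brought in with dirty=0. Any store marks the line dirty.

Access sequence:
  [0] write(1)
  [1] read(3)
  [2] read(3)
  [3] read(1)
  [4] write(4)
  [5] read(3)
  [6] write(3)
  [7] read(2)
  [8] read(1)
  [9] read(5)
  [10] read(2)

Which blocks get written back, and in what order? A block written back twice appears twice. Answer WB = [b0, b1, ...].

WB = [1, 4, 3]

  0 | W B1 → L1 miss [D]
  1 | R B3 → L1 miss wb→B1 [-]
  2 | R B3 → L1 hit [-]
  3 | R B1 → L1 miss [-]
  4 | W B4 → L0 miss [D]
  5 | R B3 → L1 miss [-]
  6 | W B3 → L1 hit [D]
  7 | R B2 → L0 miss wb→B4 [-]
  8 | R B1 → L1 miss wb→B3 [-]
  9 | R B5 → L1 miss [-]
  10 | R B2 → L0 hit [-]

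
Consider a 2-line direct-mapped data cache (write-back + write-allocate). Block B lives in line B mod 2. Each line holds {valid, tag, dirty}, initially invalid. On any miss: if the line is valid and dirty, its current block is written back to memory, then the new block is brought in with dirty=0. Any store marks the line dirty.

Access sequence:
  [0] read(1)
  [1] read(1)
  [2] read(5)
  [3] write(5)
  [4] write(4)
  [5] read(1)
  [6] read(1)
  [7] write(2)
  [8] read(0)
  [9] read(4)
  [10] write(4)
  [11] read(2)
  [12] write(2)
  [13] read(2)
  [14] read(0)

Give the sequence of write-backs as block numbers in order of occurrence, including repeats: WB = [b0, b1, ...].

0: R B1 -> L1 miss  d=-]
1: R B1 -> L1 hit  d=-]
2: R B5 -> L1 miss  d=-]
3: W B5 -> L1 hit  d=D]
4: W B4 -> L0 miss  d=D]
5: R B1 -> L1 miss wb->B5  d=-]
6: R B1 -> L1 hit  d=-]
7: W B2 -> L0 miss wb->B4  d=D]
8: R B0 -> L0 miss wb->B2  d=-]
9: R B4 -> L0 miss  d=-]
10: W B4 -> L0 hit  d=D]
11: R B2 -> L0 miss wb->B4  d=-]
12: W B2 -> L0 hit  d=D]
13: R B2 -> L0 hit  d=D]
14: R B0 -> L0 miss wb->B2  d=-]

WB = [5, 4, 2, 4, 2]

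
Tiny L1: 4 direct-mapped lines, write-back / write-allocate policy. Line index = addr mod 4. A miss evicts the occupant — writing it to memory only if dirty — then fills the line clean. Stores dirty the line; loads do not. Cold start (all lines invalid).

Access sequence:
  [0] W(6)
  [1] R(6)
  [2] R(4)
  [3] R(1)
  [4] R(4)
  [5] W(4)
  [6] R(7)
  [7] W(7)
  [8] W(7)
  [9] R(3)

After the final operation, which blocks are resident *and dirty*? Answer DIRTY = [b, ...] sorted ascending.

  0 | W B6 → L2 miss [D]
  1 | R B6 → L2 hit [D]
  2 | R B4 → L0 miss [-]
  3 | R B1 → L1 miss [-]
  4 | R B4 → L0 hit [-]
  5 | W B4 → L0 hit [D]
  6 | R B7 → L3 miss [-]
  7 | W B7 → L3 hit [D]
  8 | W B7 → L3 hit [D]
  9 | R B3 → L3 miss wb→B7 [-]

DIRTY = [4, 6]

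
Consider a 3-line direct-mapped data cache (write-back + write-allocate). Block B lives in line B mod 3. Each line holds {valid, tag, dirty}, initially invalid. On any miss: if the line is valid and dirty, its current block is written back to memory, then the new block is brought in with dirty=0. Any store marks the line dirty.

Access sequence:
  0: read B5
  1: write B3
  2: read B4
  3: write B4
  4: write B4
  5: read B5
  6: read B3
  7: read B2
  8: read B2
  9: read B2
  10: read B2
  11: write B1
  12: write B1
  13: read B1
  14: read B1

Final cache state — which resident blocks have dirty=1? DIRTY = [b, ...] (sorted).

0: R B5 -> L2 miss  d=-]
1: W B3 -> L0 miss  d=D]
2: R B4 -> L1 miss  d=-]
3: W B4 -> L1 hit  d=D]
4: W B4 -> L1 hit  d=D]
5: R B5 -> L2 hit  d=-]
6: R B3 -> L0 hit  d=D]
7: R B2 -> L2 miss  d=-]
8: R B2 -> L2 hit  d=-]
9: R B2 -> L2 hit  d=-]
10: R B2 -> L2 hit  d=-]
11: W B1 -> L1 miss wb->B4  d=D]
12: W B1 -> L1 hit  d=D]
13: R B1 -> L1 hit  d=D]
14: R B1 -> L1 hit  d=D]

DIRTY = [1, 3]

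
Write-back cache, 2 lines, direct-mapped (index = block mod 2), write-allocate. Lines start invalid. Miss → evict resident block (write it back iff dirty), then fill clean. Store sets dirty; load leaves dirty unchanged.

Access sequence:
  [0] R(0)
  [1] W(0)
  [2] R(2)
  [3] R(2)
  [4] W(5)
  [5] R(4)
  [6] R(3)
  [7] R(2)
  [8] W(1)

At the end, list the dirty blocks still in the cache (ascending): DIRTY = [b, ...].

DIRTY = [1]

0: R B0 -> L0 miss  d=-]
1: W B0 -> L0 hit  d=D]
2: R B2 -> L0 miss wb->B0  d=-]
3: R B2 -> L0 hit  d=-]
4: W B5 -> L1 miss  d=D]
5: R B4 -> L0 miss  d=-]
6: R B3 -> L1 miss wb->B5  d=-]
7: R B2 -> L0 miss  d=-]
8: W B1 -> L1 miss  d=D]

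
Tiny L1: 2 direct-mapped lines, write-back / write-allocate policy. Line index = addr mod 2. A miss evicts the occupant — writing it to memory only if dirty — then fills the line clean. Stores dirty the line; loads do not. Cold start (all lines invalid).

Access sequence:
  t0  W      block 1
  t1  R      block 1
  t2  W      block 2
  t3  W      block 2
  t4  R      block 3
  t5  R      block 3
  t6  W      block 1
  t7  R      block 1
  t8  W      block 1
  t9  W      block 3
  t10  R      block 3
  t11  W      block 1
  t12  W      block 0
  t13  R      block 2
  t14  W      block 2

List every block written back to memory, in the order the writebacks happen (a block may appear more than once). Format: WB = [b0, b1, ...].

WB = [1, 1, 3, 2, 0]

0: W B1 → L1 miss [D]
1: R B1 → L1 hit [D]
2: W B2 → L0 miss [D]
3: W B2 → L0 hit [D]
4: R B3 → L1 miss wb→B1 [-]
5: R B3 → L1 hit [-]
6: W B1 → L1 miss [D]
7: R B1 → L1 hit [D]
8: W B1 → L1 hit [D]
9: W B3 → L1 miss wb→B1 [D]
10: R B3 → L1 hit [D]
11: W B1 → L1 miss wb→B3 [D]
12: W B0 → L0 miss wb→B2 [D]
13: R B2 → L0 miss wb→B0 [-]
14: W B2 → L0 hit [D]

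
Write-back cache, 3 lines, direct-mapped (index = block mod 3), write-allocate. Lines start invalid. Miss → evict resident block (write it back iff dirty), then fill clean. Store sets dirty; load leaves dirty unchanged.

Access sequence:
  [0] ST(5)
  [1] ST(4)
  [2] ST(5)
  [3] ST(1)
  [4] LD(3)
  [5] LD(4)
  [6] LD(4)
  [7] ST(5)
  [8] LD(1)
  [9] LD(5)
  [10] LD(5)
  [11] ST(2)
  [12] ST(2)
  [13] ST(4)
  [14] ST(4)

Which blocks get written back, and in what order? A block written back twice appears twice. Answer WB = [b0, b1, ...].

WB = [4, 1, 5]

  0 | W B5 → L2 miss [D]
  1 | W B4 → L1 miss [D]
  2 | W B5 → L2 hit [D]
  3 | W B1 → L1 miss wb→B4 [D]
  4 | R B3 → L0 miss [-]
  5 | R B4 → L1 miss wb→B1 [-]
  6 | R B4 → L1 hit [-]
  7 | W B5 → L2 hit [D]
  8 | R B1 → L1 miss [-]
  9 | R B5 → L2 hit [D]
  10 | R B5 → L2 hit [D]
  11 | W B2 → L2 miss wb→B5 [D]
  12 | W B2 → L2 hit [D]
  13 | W B4 → L1 miss [D]
  14 | W B4 → L1 hit [D]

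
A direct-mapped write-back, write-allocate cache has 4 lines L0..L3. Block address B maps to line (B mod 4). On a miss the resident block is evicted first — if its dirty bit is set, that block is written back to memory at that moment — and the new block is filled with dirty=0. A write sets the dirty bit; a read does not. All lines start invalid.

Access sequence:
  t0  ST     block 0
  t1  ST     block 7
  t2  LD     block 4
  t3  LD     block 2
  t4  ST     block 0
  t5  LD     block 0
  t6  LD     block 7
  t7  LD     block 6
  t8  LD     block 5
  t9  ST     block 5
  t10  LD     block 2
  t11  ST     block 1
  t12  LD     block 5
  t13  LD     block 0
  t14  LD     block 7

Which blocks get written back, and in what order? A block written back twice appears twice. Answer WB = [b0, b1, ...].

WB = [0, 5, 1]

0: W B0 -> L0 miss  d=D]
1: W B7 -> L3 miss  d=D]
2: R B4 -> L0 miss wb->B0  d=-]
3: R B2 -> L2 miss  d=-]
4: W B0 -> L0 miss  d=D]
5: R B0 -> L0 hit  d=D]
6: R B7 -> L3 hit  d=D]
7: R B6 -> L2 miss  d=-]
8: R B5 -> L1 miss  d=-]
9: W B5 -> L1 hit  d=D]
10: R B2 -> L2 miss  d=-]
11: W B1 -> L1 miss wb->B5  d=D]
12: R B5 -> L1 miss wb->B1  d=-]
13: R B0 -> L0 hit  d=D]
14: R B7 -> L3 hit  d=D]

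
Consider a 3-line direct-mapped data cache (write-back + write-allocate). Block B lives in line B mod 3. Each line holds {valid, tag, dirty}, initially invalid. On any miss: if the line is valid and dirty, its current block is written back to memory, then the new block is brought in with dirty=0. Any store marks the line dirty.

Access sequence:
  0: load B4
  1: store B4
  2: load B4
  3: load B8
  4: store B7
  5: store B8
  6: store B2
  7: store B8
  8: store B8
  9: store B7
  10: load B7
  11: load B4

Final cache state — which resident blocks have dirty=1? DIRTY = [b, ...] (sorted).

DIRTY = [8]

  0 | R B4 → L1 miss [-]
  1 | W B4 → L1 hit [D]
  2 | R B4 → L1 hit [D]
  3 | R B8 → L2 miss [-]
  4 | W B7 → L1 miss wb→B4 [D]
  5 | W B8 → L2 hit [D]
  6 | W B2 → L2 miss wb→B8 [D]
  7 | W B8 → L2 miss wb→B2 [D]
  8 | W B8 → L2 hit [D]
  9 | W B7 → L1 hit [D]
  10 | R B7 → L1 hit [D]
  11 | R B4 → L1 miss wb→B7 [-]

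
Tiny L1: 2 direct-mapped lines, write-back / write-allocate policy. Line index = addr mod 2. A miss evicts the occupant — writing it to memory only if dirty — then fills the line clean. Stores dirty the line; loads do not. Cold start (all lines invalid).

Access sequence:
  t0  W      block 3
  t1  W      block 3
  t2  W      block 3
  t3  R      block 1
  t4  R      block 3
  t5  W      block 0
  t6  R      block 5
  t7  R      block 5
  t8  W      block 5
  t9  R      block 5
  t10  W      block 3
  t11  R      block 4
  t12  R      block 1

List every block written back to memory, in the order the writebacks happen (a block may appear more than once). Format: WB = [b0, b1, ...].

0: W B3 -> L1 miss  d=D]
1: W B3 -> L1 hit  d=D]
2: W B3 -> L1 hit  d=D]
3: R B1 -> L1 miss wb->B3  d=-]
4: R B3 -> L1 miss  d=-]
5: W B0 -> L0 miss  d=D]
6: R B5 -> L1 miss  d=-]
7: R B5 -> L1 hit  d=-]
8: W B5 -> L1 hit  d=D]
9: R B5 -> L1 hit  d=D]
10: W B3 -> L1 miss wb->B5  d=D]
11: R B4 -> L0 miss wb->B0  d=-]
12: R B1 -> L1 miss wb->B3  d=-]

WB = [3, 5, 0, 3]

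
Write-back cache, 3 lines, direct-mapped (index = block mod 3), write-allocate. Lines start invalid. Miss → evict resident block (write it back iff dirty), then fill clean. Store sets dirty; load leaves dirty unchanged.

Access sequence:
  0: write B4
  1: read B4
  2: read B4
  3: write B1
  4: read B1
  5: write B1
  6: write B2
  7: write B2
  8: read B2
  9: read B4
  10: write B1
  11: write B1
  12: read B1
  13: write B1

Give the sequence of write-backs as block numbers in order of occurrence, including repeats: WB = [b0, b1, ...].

WB = [4, 1]

0: W B4 → L1 miss [D]
1: R B4 → L1 hit [D]
2: R B4 → L1 hit [D]
3: W B1 → L1 miss wb→B4 [D]
4: R B1 → L1 hit [D]
5: W B1 → L1 hit [D]
6: W B2 → L2 miss [D]
7: W B2 → L2 hit [D]
8: R B2 → L2 hit [D]
9: R B4 → L1 miss wb→B1 [-]
10: W B1 → L1 miss [D]
11: W B1 → L1 hit [D]
12: R B1 → L1 hit [D]
13: W B1 → L1 hit [D]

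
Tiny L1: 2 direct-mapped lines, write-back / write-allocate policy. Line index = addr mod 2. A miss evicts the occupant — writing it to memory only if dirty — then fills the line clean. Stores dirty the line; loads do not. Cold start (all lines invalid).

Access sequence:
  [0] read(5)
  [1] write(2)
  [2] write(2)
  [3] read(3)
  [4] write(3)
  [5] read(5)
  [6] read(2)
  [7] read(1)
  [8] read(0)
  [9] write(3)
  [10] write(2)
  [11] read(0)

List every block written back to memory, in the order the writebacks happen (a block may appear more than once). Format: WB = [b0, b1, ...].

0: R B5 → L1 miss [-]
1: W B2 → L0 miss [D]
2: W B2 → L0 hit [D]
3: R B3 → L1 miss [-]
4: W B3 → L1 hit [D]
5: R B5 → L1 miss wb→B3 [-]
6: R B2 → L0 hit [D]
7: R B1 → L1 miss [-]
8: R B0 → L0 miss wb→B2 [-]
9: W B3 → L1 miss [D]
10: W B2 → L0 miss [D]
11: R B0 → L0 miss wb→B2 [-]

WB = [3, 2, 2]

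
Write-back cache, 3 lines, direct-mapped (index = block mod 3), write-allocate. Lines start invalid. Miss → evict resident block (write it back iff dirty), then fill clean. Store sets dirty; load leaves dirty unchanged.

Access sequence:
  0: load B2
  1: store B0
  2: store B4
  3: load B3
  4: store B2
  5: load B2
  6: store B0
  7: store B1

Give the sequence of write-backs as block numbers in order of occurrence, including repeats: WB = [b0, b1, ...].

  0 | R B2 → L2 miss [-]
  1 | W B0 → L0 miss [D]
  2 | W B4 → L1 miss [D]
  3 | R B3 → L0 miss wb→B0 [-]
  4 | W B2 → L2 hit [D]
  5 | R B2 → L2 hit [D]
  6 | W B0 → L0 miss [D]
  7 | W B1 → L1 miss wb→B4 [D]

WB = [0, 4]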